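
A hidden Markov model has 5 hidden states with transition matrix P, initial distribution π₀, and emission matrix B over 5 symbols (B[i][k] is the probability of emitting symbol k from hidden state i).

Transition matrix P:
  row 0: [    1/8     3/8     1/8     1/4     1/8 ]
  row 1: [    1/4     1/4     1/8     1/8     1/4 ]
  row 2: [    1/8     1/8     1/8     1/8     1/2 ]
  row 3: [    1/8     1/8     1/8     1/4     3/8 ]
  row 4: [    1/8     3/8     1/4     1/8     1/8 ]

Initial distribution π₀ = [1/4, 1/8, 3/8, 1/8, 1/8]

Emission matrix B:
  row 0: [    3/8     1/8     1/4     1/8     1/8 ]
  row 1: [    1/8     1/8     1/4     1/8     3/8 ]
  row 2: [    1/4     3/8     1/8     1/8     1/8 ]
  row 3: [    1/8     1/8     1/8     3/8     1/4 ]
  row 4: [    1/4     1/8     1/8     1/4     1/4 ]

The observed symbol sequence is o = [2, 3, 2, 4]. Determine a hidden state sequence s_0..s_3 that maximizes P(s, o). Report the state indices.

t=0: δ = [6.250e-02, 3.125e-02, 4.688e-02, 1.562e-02, 1.562e-02]  (obs o_0=2)
t=1: δ = [9.766e-04, 2.930e-03, 9.766e-04, 5.859e-03, 5.859e-03]  ψ = [0, 0, 0, 0, 2]  (obs o_1=3)
t=2: δ = [1.831e-04, 5.493e-04, 1.831e-04, 1.831e-04, 2.747e-04]  ψ = [1, 4, 4, 3, 3]  (obs o_2=2)
t=3: δ = [1.717e-05, 5.150e-05, 8.583e-06, 1.717e-05, 3.433e-05]  ψ = [1, 1, 1, 1, 1]  (obs o_3=4)
backtrack: best end state = 1; path = [2, 4, 1, 1]

path = [2, 4, 1, 1]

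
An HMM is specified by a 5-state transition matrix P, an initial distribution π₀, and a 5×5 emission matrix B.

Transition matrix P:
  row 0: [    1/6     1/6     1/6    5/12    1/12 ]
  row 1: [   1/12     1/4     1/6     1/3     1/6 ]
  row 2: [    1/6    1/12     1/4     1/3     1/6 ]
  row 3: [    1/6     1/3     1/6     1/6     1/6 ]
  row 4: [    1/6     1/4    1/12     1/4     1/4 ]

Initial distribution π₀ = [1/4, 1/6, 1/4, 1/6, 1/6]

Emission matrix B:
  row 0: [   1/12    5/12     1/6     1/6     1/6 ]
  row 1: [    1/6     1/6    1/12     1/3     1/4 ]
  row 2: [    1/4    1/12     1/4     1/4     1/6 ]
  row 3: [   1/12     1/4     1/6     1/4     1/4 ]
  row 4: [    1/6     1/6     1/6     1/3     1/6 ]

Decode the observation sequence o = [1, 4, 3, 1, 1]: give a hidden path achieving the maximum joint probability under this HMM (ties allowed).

t=0: δ = [1.042e-01, 2.778e-02, 2.083e-02, 4.167e-02, 2.778e-02]  (obs o_0=1)
t=1: δ = [2.894e-03, 4.340e-03, 2.894e-03, 1.085e-02, 1.447e-03]  ψ = [0, 0, 0, 0, 0]  (obs o_1=4)
t=2: δ = [3.014e-04, 1.206e-03, 4.521e-04, 4.521e-04, 6.028e-04]  ψ = [3, 3, 3, 3, 3]  (obs o_2=3)
t=3: δ = [4.186e-05, 5.023e-05, 1.674e-05, 1.005e-04, 3.349e-05]  ψ = [1, 1, 1, 1, 1]  (obs o_3=1)
t=4: δ = [6.977e-06, 5.582e-06, 1.395e-06, 4.361e-06, 2.791e-06]  ψ = [3, 3, 3, 0, 3]  (obs o_4=1)
backtrack: best end state = 0; path = [0, 3, 1, 3, 0]

path = [0, 3, 1, 3, 0]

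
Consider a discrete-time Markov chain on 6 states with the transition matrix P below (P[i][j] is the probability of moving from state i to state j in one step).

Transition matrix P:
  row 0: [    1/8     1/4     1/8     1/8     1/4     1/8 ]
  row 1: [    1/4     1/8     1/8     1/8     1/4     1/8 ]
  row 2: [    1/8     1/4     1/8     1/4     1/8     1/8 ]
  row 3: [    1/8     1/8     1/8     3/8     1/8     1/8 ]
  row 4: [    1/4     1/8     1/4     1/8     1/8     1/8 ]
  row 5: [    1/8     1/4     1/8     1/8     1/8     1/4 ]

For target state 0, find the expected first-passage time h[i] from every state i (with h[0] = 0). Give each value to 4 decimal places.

First-step conditioning: h[0] = 0; for i ≠ 0, h[i] = 1 + Σ_k P[i][k]·h[k].
  h[1] = 1 + 1/8·h[1] + 1/8·h[2] + 1/8·h[3] + 1/4·h[4] + 1/8·h[5]
  h[2] = 1 + 1/4·h[1] + 1/8·h[2] + 1/4·h[3] + 1/8·h[4] + 1/8·h[5]
  h[3] = 1 + 1/8·h[1] + 1/8·h[2] + 3/8·h[3] + 1/8·h[4] + 1/8·h[5]
  h[4] = 1 + 1/8·h[1] + 1/4·h[2] + 1/8·h[3] + 1/8·h[4] + 1/8·h[5]
  h[5] = 1 + 1/4·h[1] + 1/8·h[2] + 1/8·h[3] + 1/8·h[4] + 1/4·h[5]
Solving the 5×5 linear system over states ≠ 0 gives exactly h = [0, 24584/4671, 28112/4671, 28616/4671, 24976/4671, 28040/4671] (h[0] = 0 is the target).

h = [0.0000, 5.2631, 6.0184, 6.1263, 5.3470, 6.0030]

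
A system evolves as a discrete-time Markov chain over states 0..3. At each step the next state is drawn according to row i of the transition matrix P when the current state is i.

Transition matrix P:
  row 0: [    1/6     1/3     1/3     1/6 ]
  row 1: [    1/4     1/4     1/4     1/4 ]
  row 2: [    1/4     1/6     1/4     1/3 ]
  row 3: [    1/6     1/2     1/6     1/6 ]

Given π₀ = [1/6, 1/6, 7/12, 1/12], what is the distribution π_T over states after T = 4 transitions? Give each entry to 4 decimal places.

π = [0.2127, 0.3056, 0.2483, 0.2334]

t=0: π = [0.1667, 0.1667, 0.5833, 0.0833]
t=1: π = [0.2292, 0.2361, 0.2569, 0.2778]
t=2: π = [0.2078, 0.3171, 0.2459, 0.2292]
t=3: π = [0.2136, 0.3041, 0.2482, 0.2341]
t=4: π = [0.2127, 0.3056, 0.2483, 0.2334]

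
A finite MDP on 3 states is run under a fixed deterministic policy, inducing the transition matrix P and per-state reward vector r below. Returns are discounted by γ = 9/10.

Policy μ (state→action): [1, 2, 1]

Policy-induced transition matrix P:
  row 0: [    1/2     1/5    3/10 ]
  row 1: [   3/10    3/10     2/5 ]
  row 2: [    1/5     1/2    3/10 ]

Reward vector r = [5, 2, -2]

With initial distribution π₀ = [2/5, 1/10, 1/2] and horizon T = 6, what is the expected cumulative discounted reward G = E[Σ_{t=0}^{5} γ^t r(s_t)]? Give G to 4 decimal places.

G = 7.4145

t=0: π = [0.4000, 0.1000, 0.5000], E[r] = 1.2000, γ^t·E[r] = 1.200000, running G = 1.200000
t=1: π = [0.3300, 0.3600, 0.3100], E[r] = 1.7500, γ^t·E[r] = 1.575000, running G = 2.775000
t=2: π = [0.3350, 0.3290, 0.3360], E[r] = 1.6610, γ^t·E[r] = 1.345410, running G = 4.120410
t=3: π = [0.3334, 0.3337, 0.3329], E[r] = 1.6686, γ^t·E[r] = 1.216409, running G = 5.336819
t=4: π = [0.3334, 0.3332, 0.3334], E[r] = 1.6667, γ^t·E[r] = 1.093515, running G = 6.430335
t=5: π = [0.3333, 0.3333, 0.3333], E[r] = 1.6667, γ^t·E[r] = 0.984186, running G = 7.414520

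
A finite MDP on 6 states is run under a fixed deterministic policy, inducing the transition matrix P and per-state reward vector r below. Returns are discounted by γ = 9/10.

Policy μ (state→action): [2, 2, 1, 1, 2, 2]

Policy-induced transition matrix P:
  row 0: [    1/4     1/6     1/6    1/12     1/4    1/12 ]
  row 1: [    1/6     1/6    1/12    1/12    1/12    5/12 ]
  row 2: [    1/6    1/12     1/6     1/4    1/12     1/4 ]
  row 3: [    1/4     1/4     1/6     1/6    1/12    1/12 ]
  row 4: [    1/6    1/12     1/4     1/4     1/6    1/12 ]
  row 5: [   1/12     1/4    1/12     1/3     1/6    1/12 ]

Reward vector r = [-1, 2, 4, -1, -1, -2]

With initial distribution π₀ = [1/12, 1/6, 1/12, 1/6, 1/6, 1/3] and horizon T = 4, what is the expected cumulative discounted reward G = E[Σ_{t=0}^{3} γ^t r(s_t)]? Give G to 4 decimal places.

G = -0.1672

t=0: π = [0.0833, 0.1667, 0.0833, 0.1667, 0.1667, 0.3333], E[r] = -0.4167, γ^t·E[r] = -0.416667, running G = -0.416667
t=1: π = [0.1597, 0.1875, 0.1389, 0.2222, 0.1389, 0.1528], E[r] = 0.1042, γ^t·E[r] = 0.093750, running G = -0.322917
t=2: π = [0.1858, 0.1748, 0.1499, 0.1863, 0.1343, 0.1690], E[r] = 0.1047, γ^t·E[r] = 0.084844, running G = -0.238073
t=3: π = [0.1836, 0.1726, 0.1492, 0.1885, 0.1396, 0.1666], E[r] = 0.0973, γ^t·E[r] = 0.070910, running G = -0.167163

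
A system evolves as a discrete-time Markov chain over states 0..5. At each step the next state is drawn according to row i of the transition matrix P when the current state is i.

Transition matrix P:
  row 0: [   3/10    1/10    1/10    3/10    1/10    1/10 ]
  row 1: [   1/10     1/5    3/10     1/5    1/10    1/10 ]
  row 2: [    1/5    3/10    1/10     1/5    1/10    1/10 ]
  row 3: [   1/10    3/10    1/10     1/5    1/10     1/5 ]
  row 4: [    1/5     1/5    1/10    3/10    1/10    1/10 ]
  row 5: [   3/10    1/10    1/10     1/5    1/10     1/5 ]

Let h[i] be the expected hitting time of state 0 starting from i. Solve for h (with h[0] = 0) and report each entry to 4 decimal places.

h = [0.0000, 6.4733, 5.9338, 6.4493, 5.9314, 5.1546]

First-step conditioning: h[0] = 0; for i ≠ 0, h[i] = 1 + Σ_k P[i][k]·h[k].
  h[1] = 1 + 1/5·h[1] + 3/10·h[2] + 1/5·h[3] + 1/10·h[4] + 1/10·h[5]
  h[2] = 1 + 3/10·h[1] + 1/10·h[2] + 1/5·h[3] + 1/10·h[4] + 1/10·h[5]
  h[3] = 1 + 3/10·h[1] + 1/10·h[2] + 1/5·h[3] + 1/10·h[4] + 1/5·h[5]
  h[4] = 1 + 1/5·h[1] + 1/10·h[2] + 3/10·h[3] + 1/10·h[4] + 1/10·h[5]
  h[5] = 1 + 1/10·h[1] + 1/10·h[2] + 1/5·h[3] + 1/10·h[4] + 1/5·h[5]
Solving the 5×5 linear system over states ≠ 0 gives exactly h = [0, 27000/4171, 24750/4171, 26900/4171, 24740/4171, 500/97] (h[0] = 0 is the target).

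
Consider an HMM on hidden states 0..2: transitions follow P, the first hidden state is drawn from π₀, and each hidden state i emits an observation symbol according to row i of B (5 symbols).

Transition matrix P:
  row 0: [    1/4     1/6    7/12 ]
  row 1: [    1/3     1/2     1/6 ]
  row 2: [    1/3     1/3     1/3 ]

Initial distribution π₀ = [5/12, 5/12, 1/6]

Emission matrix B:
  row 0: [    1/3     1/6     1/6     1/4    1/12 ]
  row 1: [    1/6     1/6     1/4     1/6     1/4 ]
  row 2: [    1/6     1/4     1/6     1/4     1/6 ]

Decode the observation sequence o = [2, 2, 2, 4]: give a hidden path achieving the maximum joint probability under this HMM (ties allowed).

t=0: δ = [6.944e-02, 1.042e-01, 2.778e-02]  (obs o_0=2)
t=1: δ = [5.787e-03, 1.302e-02, 6.752e-03]  ψ = [1, 1, 0]  (obs o_1=2)
t=2: δ = [7.234e-04, 1.628e-03, 5.626e-04]  ψ = [1, 1, 0]  (obs o_2=2)
t=3: δ = [4.521e-05, 2.035e-04, 7.033e-05]  ψ = [1, 1, 0]  (obs o_3=4)
backtrack: best end state = 1; path = [1, 1, 1, 1]

path = [1, 1, 1, 1]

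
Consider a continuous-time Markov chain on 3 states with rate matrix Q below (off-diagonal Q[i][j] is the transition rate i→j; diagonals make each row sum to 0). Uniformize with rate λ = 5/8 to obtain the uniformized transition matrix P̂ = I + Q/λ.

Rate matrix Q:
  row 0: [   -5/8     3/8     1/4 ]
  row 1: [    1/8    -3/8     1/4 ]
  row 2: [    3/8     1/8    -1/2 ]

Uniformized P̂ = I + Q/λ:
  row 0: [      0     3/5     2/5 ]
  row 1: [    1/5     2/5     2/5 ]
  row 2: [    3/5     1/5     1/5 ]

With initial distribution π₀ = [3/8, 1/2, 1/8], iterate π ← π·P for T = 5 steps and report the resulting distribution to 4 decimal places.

π = [0.2771, 0.3895, 0.3334]

t=0: π = [0.3750, 0.5000, 0.1250]
t=1: π = [0.1750, 0.4500, 0.3750]
t=2: π = [0.3150, 0.3600, 0.3250]
t=3: π = [0.2670, 0.3980, 0.3350]
t=4: π = [0.2806, 0.3864, 0.3330]
t=5: π = [0.2771, 0.3895, 0.3334]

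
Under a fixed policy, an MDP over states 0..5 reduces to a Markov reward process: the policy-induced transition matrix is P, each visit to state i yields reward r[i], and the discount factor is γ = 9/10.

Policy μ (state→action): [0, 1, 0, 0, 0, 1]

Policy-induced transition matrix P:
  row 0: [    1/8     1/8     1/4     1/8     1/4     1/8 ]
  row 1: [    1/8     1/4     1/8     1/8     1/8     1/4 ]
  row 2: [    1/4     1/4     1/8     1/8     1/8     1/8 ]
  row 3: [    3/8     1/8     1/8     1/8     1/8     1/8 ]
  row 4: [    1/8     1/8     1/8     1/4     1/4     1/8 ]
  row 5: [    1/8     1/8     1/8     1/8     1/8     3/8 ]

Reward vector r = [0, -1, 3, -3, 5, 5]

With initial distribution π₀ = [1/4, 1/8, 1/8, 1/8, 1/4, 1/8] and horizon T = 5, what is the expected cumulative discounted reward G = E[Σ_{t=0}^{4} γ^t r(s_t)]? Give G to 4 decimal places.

t=0: π = [0.2500, 0.1250, 0.1250, 0.1250, 0.2500, 0.1250], E[r] = 1.7500, γ^t·E[r] = 1.750000, running G = 1.750000
t=1: π = [0.1719, 0.1563, 0.1563, 0.1563, 0.1875, 0.1719], E[r] = 1.6406, γ^t·E[r] = 1.476563, running G = 3.226563
t=2: π = [0.1836, 0.1641, 0.1465, 0.1484, 0.1699, 0.1875], E[r] = 1.6172, γ^t·E[r] = 1.309922, running G = 4.536484
t=3: π = [0.1804, 0.1638, 0.1479, 0.1462, 0.1692, 0.1924], E[r] = 1.6492, γ^t·E[r] = 1.202245, running G = 5.738729
t=4: π = [0.1801, 0.1640, 0.1476, 0.1461, 0.1687, 0.1936], E[r] = 1.6516, γ^t·E[r] = 1.083622, running G = 6.822351

G = 6.8224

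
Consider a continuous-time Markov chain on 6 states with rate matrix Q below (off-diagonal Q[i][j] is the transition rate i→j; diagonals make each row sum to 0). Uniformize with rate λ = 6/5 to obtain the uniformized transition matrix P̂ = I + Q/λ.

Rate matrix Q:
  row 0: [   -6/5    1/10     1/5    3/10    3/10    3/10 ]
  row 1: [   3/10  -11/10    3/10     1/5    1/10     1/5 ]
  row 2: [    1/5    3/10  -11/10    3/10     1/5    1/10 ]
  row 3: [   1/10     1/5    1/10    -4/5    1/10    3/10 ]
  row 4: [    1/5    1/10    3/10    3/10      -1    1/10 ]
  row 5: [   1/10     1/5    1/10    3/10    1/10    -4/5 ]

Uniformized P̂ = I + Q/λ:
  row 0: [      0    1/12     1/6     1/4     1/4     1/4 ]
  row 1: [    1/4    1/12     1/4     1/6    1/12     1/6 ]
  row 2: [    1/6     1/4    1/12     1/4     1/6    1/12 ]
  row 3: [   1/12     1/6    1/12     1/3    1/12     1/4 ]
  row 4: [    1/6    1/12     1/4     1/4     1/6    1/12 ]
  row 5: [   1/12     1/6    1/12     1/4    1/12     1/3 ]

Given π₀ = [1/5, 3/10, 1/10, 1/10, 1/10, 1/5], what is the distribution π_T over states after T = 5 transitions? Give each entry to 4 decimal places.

π = [0.1197, 0.1456, 0.1385, 0.2595, 0.1253, 0.2115]

t=0: π = [0.2000, 0.3000, 0.1000, 0.1000, 0.1000, 0.2000]
t=1: π = [0.1333, 0.1250, 0.1667, 0.2333, 0.1333, 0.2083]
t=2: π = [0.1181, 0.1479, 0.1375, 0.2590, 0.1306, 0.2069]
t=3: π = [0.1205, 0.1451, 0.1396, 0.2593, 0.1253, 0.2102]
t=4: π = [0.1196, 0.1457, 0.1384, 0.2595, 0.1255, 0.2113]
t=5: π = [0.1197, 0.1456, 0.1385, 0.2595, 0.1253, 0.2115]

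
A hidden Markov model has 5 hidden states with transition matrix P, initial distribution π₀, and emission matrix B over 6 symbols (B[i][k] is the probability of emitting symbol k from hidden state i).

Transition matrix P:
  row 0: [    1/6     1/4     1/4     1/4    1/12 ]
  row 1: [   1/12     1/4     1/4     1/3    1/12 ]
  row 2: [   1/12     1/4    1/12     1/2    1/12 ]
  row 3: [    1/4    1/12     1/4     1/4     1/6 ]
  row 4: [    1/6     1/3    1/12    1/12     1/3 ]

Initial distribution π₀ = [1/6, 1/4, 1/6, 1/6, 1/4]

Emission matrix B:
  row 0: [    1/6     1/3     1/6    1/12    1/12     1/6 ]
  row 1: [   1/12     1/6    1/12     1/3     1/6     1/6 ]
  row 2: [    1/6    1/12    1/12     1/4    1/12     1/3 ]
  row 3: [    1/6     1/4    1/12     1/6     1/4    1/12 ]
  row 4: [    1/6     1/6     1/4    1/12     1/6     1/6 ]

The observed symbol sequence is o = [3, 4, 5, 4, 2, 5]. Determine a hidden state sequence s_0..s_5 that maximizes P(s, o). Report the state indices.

path = [1, 3, 2, 3, 0, 2]

t=0: δ = [1.389e-02, 8.333e-02, 4.167e-02, 2.778e-02, 2.083e-02]  (obs o_0=3)
t=1: δ = [5.787e-04, 3.472e-03, 1.736e-03, 6.944e-03, 1.157e-03]  ψ = [1, 1, 1, 1, 1]  (obs o_1=4)
t=2: δ = [2.894e-04, 1.447e-04, 5.787e-04, 1.447e-04, 1.929e-04]  ψ = [3, 1, 3, 3, 3]  (obs o_2=5)
t=3: δ = [4.019e-06, 2.411e-05, 6.028e-06, 7.234e-05, 1.072e-05]  ψ = [0, 2, 0, 2, 4]  (obs o_3=4)
t=4: δ = [3.014e-06, 5.023e-07, 1.507e-06, 1.507e-06, 3.014e-06]  ψ = [3, 1, 3, 3, 3]  (obs o_4=2)
t=5: δ = [8.372e-08, 1.674e-07, 2.512e-07, 6.279e-08, 1.674e-07]  ψ = [0, 4, 0, 0, 4]  (obs o_5=5)
backtrack: best end state = 2; path = [1, 3, 2, 3, 0, 2]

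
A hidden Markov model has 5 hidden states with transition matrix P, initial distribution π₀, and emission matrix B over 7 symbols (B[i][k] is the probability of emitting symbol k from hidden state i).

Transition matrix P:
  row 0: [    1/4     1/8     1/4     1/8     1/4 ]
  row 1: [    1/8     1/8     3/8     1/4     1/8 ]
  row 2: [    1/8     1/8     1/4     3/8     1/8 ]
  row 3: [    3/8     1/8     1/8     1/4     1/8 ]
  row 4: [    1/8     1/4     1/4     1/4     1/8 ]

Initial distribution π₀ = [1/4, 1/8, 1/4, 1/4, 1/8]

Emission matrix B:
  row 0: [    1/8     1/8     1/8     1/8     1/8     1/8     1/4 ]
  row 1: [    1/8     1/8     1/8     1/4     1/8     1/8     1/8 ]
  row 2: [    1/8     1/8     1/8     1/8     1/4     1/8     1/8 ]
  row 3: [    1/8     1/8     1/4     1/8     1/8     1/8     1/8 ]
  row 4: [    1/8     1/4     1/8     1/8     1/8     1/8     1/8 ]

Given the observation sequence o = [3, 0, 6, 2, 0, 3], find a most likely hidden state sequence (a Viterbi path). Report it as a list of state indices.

path = [2, 3, 0, 2, 3, 0]

t=0: δ = [3.125e-02, 3.125e-02, 3.125e-02, 3.125e-02, 1.562e-02]  (obs o_0=3)
t=1: δ = [1.465e-03, 4.883e-04, 1.465e-03, 1.465e-03, 9.766e-04]  ψ = [3, 0, 1, 2, 0]  (obs o_1=0)
t=2: δ = [1.373e-04, 3.052e-05, 4.578e-05, 6.866e-05, 4.578e-05]  ψ = [3, 4, 0, 2, 0]  (obs o_2=6)
t=3: δ = [4.292e-06, 2.146e-06, 4.292e-06, 4.292e-06, 4.292e-06]  ψ = [0, 0, 0, 0, 0]  (obs o_3=2)
t=4: δ = [2.012e-07, 1.341e-07, 1.341e-07, 2.012e-07, 1.341e-07]  ψ = [3, 4, 0, 2, 0]  (obs o_4=0)
t=5: δ = [9.430e-09, 8.382e-09, 6.286e-09, 6.286e-09, 6.286e-09]  ψ = [3, 4, 0, 2, 0]  (obs o_5=3)
backtrack: best end state = 0; path = [2, 3, 0, 2, 3, 0]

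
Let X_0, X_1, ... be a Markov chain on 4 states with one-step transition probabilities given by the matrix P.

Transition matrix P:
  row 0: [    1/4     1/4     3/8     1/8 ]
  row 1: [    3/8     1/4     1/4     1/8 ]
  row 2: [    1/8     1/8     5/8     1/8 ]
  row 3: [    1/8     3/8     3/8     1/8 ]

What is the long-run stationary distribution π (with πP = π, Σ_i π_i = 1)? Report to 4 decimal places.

π = [0.2021, 0.2074, 0.4654, 0.1250]

Balance equations π_j = Σ_i π_i·P[i][j]:
  π_0 = 1/4·π_0 + 3/8·π_1 + 1/8·π_2 + 1/8·π_3
  π_1 = 1/4·π_0 + 1/4·π_1 + 1/8·π_2 + 3/8·π_3
  π_2 = 3/8·π_0 + 1/4·π_1 + 5/8·π_2 + 3/8·π_3
  normalize: π_0 + π_1 + π_2 + π_3 = 1
Solving the linear system gives exactly π = [19/94, 39/188, 175/376, 1/8].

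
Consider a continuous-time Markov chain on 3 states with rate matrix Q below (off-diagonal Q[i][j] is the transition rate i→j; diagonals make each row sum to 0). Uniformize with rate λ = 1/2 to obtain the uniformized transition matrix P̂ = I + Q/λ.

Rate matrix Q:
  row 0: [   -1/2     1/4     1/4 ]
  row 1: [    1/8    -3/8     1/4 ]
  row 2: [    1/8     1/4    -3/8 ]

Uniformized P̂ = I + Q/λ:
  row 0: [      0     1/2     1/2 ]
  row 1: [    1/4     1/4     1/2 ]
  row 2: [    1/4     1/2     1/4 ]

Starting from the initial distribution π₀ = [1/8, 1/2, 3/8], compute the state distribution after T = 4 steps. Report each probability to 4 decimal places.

π = [0.1997, 0.4004, 0.3999]

t=0: π = [0.1250, 0.5000, 0.3750]
t=1: π = [0.2188, 0.3750, 0.4063]
t=2: π = [0.1953, 0.4063, 0.3984]
t=3: π = [0.2012, 0.3984, 0.4004]
t=4: π = [0.1997, 0.4004, 0.3999]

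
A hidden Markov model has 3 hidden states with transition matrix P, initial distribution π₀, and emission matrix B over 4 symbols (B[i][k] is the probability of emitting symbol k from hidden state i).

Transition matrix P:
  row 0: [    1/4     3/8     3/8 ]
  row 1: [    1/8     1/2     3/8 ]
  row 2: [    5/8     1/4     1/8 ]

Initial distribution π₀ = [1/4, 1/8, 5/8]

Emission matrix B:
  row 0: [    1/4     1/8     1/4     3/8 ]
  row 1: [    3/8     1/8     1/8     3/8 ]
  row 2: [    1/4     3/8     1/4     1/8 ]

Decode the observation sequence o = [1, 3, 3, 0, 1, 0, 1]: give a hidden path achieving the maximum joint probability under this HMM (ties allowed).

t=0: δ = [3.125e-02, 1.562e-02, 2.344e-01]  (obs o_0=1)
t=1: δ = [5.493e-02, 2.197e-02, 3.662e-03]  ψ = [2, 2, 2]  (obs o_1=3)
t=2: δ = [5.150e-03, 7.725e-03, 2.575e-03]  ψ = [0, 0, 0]  (obs o_2=3)
t=3: δ = [4.023e-04, 1.448e-03, 7.242e-04]  ψ = [2, 1, 1]  (obs o_3=0)
t=4: δ = [5.658e-05, 9.052e-05, 2.037e-04]  ψ = [2, 1, 1]  (obs o_4=1)
t=5: δ = [3.183e-05, 1.910e-05, 8.487e-06]  ψ = [2, 2, 1]  (obs o_5=0)
t=6: δ = [9.945e-07, 1.492e-06, 4.475e-06]  ψ = [0, 0, 0]  (obs o_6=1)
backtrack: best end state = 2; path = [2, 0, 1, 1, 2, 0, 2]

path = [2, 0, 1, 1, 2, 0, 2]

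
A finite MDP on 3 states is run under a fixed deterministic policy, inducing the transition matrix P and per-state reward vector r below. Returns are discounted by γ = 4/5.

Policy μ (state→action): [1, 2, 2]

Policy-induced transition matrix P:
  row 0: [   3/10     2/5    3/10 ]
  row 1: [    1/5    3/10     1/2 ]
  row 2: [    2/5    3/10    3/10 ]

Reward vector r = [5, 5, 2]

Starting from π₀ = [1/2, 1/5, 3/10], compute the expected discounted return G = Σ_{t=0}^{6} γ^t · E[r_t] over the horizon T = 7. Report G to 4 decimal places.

G = 15.6708

t=0: π = [0.5000, 0.2000, 0.3000], E[r] = 4.1000, γ^t·E[r] = 4.100000, running G = 4.100000
t=1: π = [0.3100, 0.3500, 0.3400], E[r] = 3.9800, γ^t·E[r] = 3.184000, running G = 7.284000
t=2: π = [0.2990, 0.3310, 0.3700], E[r] = 3.8900, γ^t·E[r] = 2.489600, running G = 9.773600
t=3: π = [0.3039, 0.3299, 0.3662], E[r] = 3.9014, γ^t·E[r] = 1.997517, running G = 11.771117
t=4: π = [0.3036, 0.3304, 0.3660], E[r] = 3.9021, γ^t·E[r] = 1.598284, running G = 13.369401
t=5: π = [0.3036, 0.3304, 0.3661], E[r] = 3.9018, γ^t·E[r] = 1.278531, running G = 14.647931
t=6: π = [0.3036, 0.3304, 0.3661], E[r] = 3.9018, γ^t·E[r] = 1.022829, running G = 15.670760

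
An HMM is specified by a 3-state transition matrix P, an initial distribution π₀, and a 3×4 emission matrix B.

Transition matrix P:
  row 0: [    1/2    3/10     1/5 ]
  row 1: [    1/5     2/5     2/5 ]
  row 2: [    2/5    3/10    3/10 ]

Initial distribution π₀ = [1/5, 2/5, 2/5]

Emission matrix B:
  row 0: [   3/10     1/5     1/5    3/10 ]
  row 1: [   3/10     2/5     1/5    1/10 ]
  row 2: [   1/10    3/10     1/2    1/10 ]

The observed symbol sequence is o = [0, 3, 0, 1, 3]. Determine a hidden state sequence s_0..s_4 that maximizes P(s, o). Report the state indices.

t=0: δ = [6.000e-02, 1.200e-01, 4.000e-02]  (obs o_0=0)
t=1: δ = [9.000e-03, 4.800e-03, 4.800e-03]  ψ = [0, 1, 1]  (obs o_1=3)
t=2: δ = [1.350e-03, 8.100e-04, 1.920e-04]  ψ = [0, 0, 1]  (obs o_2=0)
t=3: δ = [1.350e-04, 1.620e-04, 9.720e-05]  ψ = [0, 0, 1]  (obs o_3=1)
t=4: δ = [2.025e-05, 6.480e-06, 6.480e-06]  ψ = [0, 1, 1]  (obs o_4=3)
backtrack: best end state = 0; path = [0, 0, 0, 0, 0]

path = [0, 0, 0, 0, 0]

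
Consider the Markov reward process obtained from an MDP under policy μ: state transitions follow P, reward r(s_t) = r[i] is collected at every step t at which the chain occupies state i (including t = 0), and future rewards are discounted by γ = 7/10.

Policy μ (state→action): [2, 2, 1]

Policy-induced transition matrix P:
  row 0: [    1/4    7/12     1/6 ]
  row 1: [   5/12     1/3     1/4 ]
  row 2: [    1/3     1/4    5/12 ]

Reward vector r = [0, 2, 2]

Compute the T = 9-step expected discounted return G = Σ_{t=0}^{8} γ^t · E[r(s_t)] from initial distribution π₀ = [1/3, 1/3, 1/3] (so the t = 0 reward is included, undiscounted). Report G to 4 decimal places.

t=0: π = [0.3333, 0.3333, 0.3333], E[r] = 1.3333, γ^t·E[r] = 1.333333, running G = 1.333333
t=1: π = [0.3333, 0.3889, 0.2778], E[r] = 1.3333, γ^t·E[r] = 0.933333, running G = 2.266667
t=2: π = [0.3380, 0.3935, 0.2685], E[r] = 1.3241, γ^t·E[r] = 0.648796, running G = 2.915463
t=3: π = [0.3380, 0.3954, 0.2666], E[r] = 1.3241, γ^t·E[r] = 0.454157, running G = 3.369620
t=4: π = [0.3381, 0.3956, 0.2663], E[r] = 1.3238, γ^t·E[r] = 0.317833, running G = 3.687453
t=5: π = [0.3381, 0.3957, 0.2662], E[r] = 1.3238, γ^t·E[r] = 0.222483, running G = 3.909936
t=6: π = [0.3381, 0.3957, 0.2662], E[r] = 1.3237, γ^t·E[r] = 0.155737, running G = 4.065673
t=7: π = [0.3381, 0.3957, 0.2662], E[r] = 1.3237, γ^t·E[r] = 0.109016, running G = 4.174689
t=8: π = [0.3381, 0.3957, 0.2662], E[r] = 1.3237, γ^t·E[r] = 0.076311, running G = 4.251000

G = 4.2510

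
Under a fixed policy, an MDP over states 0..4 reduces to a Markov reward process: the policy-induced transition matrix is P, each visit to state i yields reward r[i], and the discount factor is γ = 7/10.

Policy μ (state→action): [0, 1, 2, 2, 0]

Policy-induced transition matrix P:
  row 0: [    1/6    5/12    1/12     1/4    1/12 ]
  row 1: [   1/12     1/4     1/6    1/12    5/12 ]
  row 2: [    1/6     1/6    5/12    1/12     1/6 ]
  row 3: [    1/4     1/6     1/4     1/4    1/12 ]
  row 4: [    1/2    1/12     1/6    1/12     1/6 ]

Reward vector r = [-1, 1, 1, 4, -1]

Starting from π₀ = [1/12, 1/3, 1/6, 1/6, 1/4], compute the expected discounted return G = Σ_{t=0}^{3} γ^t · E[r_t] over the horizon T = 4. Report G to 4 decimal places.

t=0: π = [0.0833, 0.3333, 0.1667, 0.1667, 0.2500], E[r] = 0.8333, γ^t·E[r] = 0.833333, running G = 0.833333
t=1: π = [0.2361, 0.1944, 0.2153, 0.1250, 0.2292], E[r] = 0.4444, γ^t·E[r] = 0.311111, running G = 1.144444
t=2: π = [0.2373, 0.2228, 0.2112, 0.1435, 0.1852], E[r] = 0.5856, γ^t·E[r] = 0.286968, running G = 1.431412
t=3: π = [0.2218, 0.2291, 0.2117, 0.1468, 0.1906], E[r] = 0.6155, γ^t·E[r] = 0.211133, running G = 1.642545

G = 1.6425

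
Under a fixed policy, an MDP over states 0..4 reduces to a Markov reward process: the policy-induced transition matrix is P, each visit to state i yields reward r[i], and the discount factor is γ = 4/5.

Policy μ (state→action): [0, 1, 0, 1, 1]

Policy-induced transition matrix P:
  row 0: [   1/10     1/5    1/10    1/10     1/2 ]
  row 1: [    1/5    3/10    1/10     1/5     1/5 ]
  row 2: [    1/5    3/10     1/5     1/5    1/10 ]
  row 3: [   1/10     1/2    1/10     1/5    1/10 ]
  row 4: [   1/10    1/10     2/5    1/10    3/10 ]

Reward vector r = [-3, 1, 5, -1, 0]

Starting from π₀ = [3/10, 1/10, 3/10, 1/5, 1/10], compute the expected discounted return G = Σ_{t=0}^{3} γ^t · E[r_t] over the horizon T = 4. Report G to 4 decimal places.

t=0: π = [0.3000, 0.1000, 0.3000, 0.2000, 0.1000], E[r] = 0.5000, γ^t·E[r] = 0.500000, running G = 0.500000
t=1: π = [0.1400, 0.2900, 0.1600, 0.1600, 0.2500], E[r] = 0.5100, γ^t·E[r] = 0.408000, running G = 0.908000
t=2: π = [0.1450, 0.2680, 0.1910, 0.1610, 0.2350], E[r] = 0.6270, γ^t·E[r] = 0.401280, running G = 1.309280
t=3: π = [0.1459, 0.2707, 0.1896, 0.1620, 0.2318], E[r] = 0.6190, γ^t·E[r] = 0.316928, running G = 1.626208

G = 1.6262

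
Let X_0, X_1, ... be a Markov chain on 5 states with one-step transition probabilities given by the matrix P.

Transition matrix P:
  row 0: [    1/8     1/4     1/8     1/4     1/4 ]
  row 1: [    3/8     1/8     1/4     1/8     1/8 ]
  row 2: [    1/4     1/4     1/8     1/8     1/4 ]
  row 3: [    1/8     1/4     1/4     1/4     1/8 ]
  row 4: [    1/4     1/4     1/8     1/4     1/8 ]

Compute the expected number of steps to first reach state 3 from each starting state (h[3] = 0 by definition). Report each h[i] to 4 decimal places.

First-step conditioning: h[3] = 0; for i ≠ 3, h[i] = 1 + Σ_k P[i][k]·h[k].
  h[0] = 1 + 1/8·h[0] + 1/4·h[1] + 1/8·h[2] + 1/4·h[4]
  h[1] = 1 + 3/8·h[0] + 1/8·h[1] + 1/4·h[2] + 1/8·h[4]
  h[2] = 1 + 1/4·h[0] + 1/4·h[1] + 1/8·h[2] + 1/4·h[4]
  h[4] = 1 + 1/4·h[0] + 1/4·h[1] + 1/8·h[2] + 1/8·h[4]
Solving the 4×4 linear system over states ≠ 3 gives exactly h = [64/13, 72/13, 72/13, 0, 64/13] (h[3] = 0 is the target).

h = [4.9231, 5.5385, 5.5385, 0.0000, 4.9231]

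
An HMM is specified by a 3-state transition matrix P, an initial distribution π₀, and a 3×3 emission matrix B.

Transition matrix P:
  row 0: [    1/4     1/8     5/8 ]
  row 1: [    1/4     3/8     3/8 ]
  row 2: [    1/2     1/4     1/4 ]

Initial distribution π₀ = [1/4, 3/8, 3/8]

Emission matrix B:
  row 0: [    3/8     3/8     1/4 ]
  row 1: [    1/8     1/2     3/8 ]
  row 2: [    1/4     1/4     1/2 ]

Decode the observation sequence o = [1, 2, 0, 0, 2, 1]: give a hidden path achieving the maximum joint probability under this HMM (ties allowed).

t=0: δ = [9.375e-02, 1.875e-01, 9.375e-02]  (obs o_0=1)
t=1: δ = [1.172e-02, 2.637e-02, 3.516e-02]  ψ = [1, 1, 1]  (obs o_1=2)
t=2: δ = [6.592e-03, 1.236e-03, 2.472e-03]  ψ = [2, 1, 1]  (obs o_2=0)
t=3: δ = [6.180e-04, 1.030e-04, 1.030e-03]  ψ = [0, 0, 0]  (obs o_3=0)
t=4: δ = [1.287e-04, 9.656e-05, 1.931e-04]  ψ = [2, 2, 0]  (obs o_4=2)
t=5: δ = [3.621e-05, 2.414e-05, 2.012e-05]  ψ = [2, 2, 0]  (obs o_5=1)
backtrack: best end state = 0; path = [1, 2, 0, 0, 2, 0]

path = [1, 2, 0, 0, 2, 0]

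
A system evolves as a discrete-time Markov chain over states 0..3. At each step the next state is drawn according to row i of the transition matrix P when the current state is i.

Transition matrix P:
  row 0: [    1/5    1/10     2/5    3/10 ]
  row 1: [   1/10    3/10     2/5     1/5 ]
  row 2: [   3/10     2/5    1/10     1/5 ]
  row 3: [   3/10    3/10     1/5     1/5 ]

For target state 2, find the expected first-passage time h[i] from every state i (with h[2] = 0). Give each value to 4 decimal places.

First-step conditioning: h[2] = 0; for i ≠ 2, h[i] = 1 + Σ_k P[i][k]·h[k].
  h[0] = 1 + 1/5·h[0] + 1/10·h[1] + 3/10·h[3]
  h[1] = 1 + 1/10·h[0] + 3/10·h[1] + 1/5·h[3]
  h[3] = 1 + 3/10·h[0] + 3/10·h[1] + 1/5·h[3]
Solving the 3×3 linear system over states ≠ 2 gives exactly h = [450/157, 440/157, 0, 530/157] (h[2] = 0 is the target).

h = [2.8662, 2.8025, 0.0000, 3.3758]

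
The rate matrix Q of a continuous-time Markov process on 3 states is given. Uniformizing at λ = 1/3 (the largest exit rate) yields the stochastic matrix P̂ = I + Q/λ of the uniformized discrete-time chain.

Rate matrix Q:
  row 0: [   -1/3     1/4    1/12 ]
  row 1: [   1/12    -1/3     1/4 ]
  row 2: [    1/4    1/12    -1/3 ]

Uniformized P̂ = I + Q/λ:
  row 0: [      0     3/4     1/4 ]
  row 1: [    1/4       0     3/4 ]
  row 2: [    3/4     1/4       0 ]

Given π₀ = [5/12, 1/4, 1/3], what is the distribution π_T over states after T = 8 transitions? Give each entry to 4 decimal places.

π = [0.3369, 0.3317, 0.3314]

t=0: π = [0.4167, 0.2500, 0.3333]
t=1: π = [0.3125, 0.3958, 0.2917]
t=2: π = [0.3177, 0.3073, 0.3750]
t=3: π = [0.3581, 0.3320, 0.3099]
t=4: π = [0.3154, 0.3460, 0.3385]
t=5: π = [0.3404, 0.3212, 0.3384]
t=6: π = [0.3341, 0.3399, 0.3260]
t=7: π = [0.3295, 0.3321, 0.3385]
t=8: π = [0.3369, 0.3317, 0.3314]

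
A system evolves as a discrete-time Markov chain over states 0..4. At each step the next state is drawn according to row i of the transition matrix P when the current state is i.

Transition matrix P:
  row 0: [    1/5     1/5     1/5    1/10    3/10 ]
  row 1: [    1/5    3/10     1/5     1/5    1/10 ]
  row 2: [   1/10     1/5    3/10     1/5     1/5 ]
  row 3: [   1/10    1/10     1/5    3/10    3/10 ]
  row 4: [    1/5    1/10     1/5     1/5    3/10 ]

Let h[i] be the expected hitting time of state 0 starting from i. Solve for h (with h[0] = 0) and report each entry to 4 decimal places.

First-step conditioning: h[0] = 0; for i ≠ 0, h[i] = 1 + Σ_k P[i][k]·h[k].
  h[1] = 1 + 3/10·h[1] + 1/5·h[2] + 1/5·h[3] + 1/10·h[4]
  h[2] = 1 + 1/5·h[1] + 3/10·h[2] + 1/5·h[3] + 1/5·h[4]
  h[3] = 1 + 1/10·h[1] + 1/5·h[2] + 3/10·h[3] + 3/10·h[4]
  h[4] = 1 + 1/10·h[1] + 1/5·h[2] + 1/5·h[3] + 3/10·h[4]
Solving the 4×4 linear system over states ≠ 0 gives exactly h = [0, 45/7, 50/7, 50/7, 45/7] (h[0] = 0 is the target).

h = [0.0000, 6.4286, 7.1429, 7.1429, 6.4286]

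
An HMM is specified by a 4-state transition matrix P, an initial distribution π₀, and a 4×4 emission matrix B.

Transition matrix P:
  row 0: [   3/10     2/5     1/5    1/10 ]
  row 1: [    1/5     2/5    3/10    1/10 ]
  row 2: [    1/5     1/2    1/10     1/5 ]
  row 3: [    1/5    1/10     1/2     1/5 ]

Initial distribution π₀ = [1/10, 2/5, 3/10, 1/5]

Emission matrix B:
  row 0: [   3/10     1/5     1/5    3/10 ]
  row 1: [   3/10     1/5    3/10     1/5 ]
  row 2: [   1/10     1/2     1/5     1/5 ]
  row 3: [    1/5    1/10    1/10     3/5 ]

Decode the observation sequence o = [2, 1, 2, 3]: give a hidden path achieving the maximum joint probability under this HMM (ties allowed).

t=0: δ = [2.000e-02, 1.200e-01, 6.000e-02, 2.000e-02]  (obs o_0=2)
t=1: δ = [4.800e-03, 9.600e-03, 1.800e-02, 1.200e-03]  ψ = [1, 1, 1, 1]  (obs o_1=1)
t=2: δ = [7.200e-04, 2.700e-03, 5.760e-04, 3.600e-04]  ψ = [2, 2, 1, 2]  (obs o_2=2)
t=3: δ = [1.620e-04, 2.160e-04, 1.620e-04, 1.620e-04]  ψ = [1, 1, 1, 1]  (obs o_3=3)
backtrack: best end state = 1; path = [1, 2, 1, 1]

path = [1, 2, 1, 1]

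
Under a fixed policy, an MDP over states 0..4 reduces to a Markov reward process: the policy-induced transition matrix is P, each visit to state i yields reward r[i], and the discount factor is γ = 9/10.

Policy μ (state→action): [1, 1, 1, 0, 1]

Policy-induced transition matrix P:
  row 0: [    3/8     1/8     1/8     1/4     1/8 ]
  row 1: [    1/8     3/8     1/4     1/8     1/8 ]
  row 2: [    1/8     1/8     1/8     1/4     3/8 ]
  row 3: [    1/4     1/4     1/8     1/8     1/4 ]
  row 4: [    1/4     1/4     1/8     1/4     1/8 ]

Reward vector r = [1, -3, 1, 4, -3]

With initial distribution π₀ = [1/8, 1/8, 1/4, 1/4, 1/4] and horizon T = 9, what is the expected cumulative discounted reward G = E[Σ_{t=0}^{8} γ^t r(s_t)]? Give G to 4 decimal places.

t=0: π = [0.1250, 0.1250, 0.2500, 0.2500, 0.2500], E[r] = 0.2500, γ^t·E[r] = 0.250000, running G = 0.250000
t=1: π = [0.2188, 0.2188, 0.1406, 0.2031, 0.2188], E[r] = -0.1406, γ^t·E[r] = -0.126563, running G = 0.123438
t=2: π = [0.2324, 0.2324, 0.1523, 0.1973, 0.1855], E[r] = -0.0801, γ^t·E[r] = -0.064863, running G = 0.058574
t=3: π = [0.2310, 0.2310, 0.1541, 0.1963, 0.1877], E[r] = -0.0859, γ^t·E[r] = -0.062648, running G = -0.004074
t=4: π = [0.2307, 0.2307, 0.1539, 0.1966, 0.1880], E[r] = -0.0854, γ^t·E[r] = -0.056023, running G = -0.060097
t=5: π = [0.2308, 0.2308, 0.1538, 0.1966, 0.1880], E[r] = -0.0855, γ^t·E[r] = -0.050477, running G = -0.110575
t=6: π = [0.2308, 0.2308, 0.1538, 0.1966, 0.1880], E[r] = -0.0855, γ^t·E[r] = -0.045422, running G = -0.155996
t=7: π = [0.2308, 0.2308, 0.1538, 0.1966, 0.1880], E[r] = -0.0855, γ^t·E[r] = -0.040880, running G = -0.196876
t=8: π = [0.2308, 0.2308, 0.1538, 0.1966, 0.1880], E[r] = -0.0855, γ^t·E[r] = -0.036792, running G = -0.233668

G = -0.2337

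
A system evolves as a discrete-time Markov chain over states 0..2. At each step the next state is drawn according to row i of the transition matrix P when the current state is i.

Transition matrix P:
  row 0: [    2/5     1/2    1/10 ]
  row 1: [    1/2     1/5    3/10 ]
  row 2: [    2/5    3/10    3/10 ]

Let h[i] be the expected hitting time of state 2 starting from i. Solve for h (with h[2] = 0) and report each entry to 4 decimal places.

First-step conditioning: h[2] = 0; for i ≠ 2, h[i] = 1 + Σ_k P[i][k]·h[k].
  h[0] = 1 + 2/5·h[0] + 1/2·h[1]
  h[1] = 1 + 1/2·h[0] + 1/5·h[1]
Solving the 2×2 linear system over states ≠ 2 gives exactly h = [130/23, 110/23, 0] (h[2] = 0 is the target).

h = [5.6522, 4.7826, 0.0000]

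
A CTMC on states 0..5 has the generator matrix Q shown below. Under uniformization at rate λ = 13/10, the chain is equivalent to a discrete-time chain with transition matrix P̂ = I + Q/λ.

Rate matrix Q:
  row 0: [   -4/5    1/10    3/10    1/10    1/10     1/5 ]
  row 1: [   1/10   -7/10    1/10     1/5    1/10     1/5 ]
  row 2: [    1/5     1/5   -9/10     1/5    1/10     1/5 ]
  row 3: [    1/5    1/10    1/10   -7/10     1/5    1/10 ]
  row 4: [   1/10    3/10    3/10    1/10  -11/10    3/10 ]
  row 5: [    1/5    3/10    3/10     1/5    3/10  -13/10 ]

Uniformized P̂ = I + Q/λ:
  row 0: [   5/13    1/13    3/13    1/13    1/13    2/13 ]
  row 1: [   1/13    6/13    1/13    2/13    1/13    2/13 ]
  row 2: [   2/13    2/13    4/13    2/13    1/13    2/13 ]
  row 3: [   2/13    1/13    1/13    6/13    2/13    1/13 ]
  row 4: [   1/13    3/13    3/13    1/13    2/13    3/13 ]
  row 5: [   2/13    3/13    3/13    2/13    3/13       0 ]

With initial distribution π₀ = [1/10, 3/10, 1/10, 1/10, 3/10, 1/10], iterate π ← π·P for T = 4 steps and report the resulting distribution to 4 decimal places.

t=0: π = [0.1000, 0.3000, 0.1000, 0.1000, 0.3000, 0.1000]
t=1: π = [0.1308, 0.2615, 0.1769, 0.1538, 0.1231, 0.1538]
t=2: π = [0.1544, 0.2337, 0.1805, 0.1817, 0.1219, 0.1278]
t=3: π = [0.1621, 0.2191, 0.1807, 0.1885, 0.1199, 0.1296]
t=4: π = [0.1652, 0.2135, 0.1820, 0.1901, 0.1206, 0.1286]

π = [0.1652, 0.2135, 0.1820, 0.1901, 0.1206, 0.1286]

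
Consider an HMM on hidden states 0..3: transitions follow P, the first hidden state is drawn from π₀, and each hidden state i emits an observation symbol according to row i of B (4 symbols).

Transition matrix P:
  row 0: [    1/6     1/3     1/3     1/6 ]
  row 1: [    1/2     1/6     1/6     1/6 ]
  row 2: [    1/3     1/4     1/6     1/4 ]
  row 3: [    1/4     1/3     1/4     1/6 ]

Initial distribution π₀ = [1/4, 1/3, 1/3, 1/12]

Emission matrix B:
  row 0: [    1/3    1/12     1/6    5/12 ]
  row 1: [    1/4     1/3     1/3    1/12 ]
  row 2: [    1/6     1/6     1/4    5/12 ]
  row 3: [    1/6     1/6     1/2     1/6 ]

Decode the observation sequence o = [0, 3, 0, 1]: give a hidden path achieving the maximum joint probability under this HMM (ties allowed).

path = [0, 2, 0, 1]

t=0: δ = [8.333e-02, 8.333e-02, 5.556e-02, 1.389e-02]  (obs o_0=0)
t=1: δ = [1.736e-02, 2.315e-03, 1.157e-02, 2.315e-03]  ψ = [1, 0, 0, 0]  (obs o_1=3)
t=2: δ = [1.286e-03, 1.447e-03, 9.645e-04, 4.823e-04]  ψ = [2, 0, 0, 0]  (obs o_2=0)
t=3: δ = [6.028e-05, 1.429e-04, 7.144e-05, 4.019e-05]  ψ = [1, 0, 0, 1]  (obs o_3=1)
backtrack: best end state = 1; path = [0, 2, 0, 1]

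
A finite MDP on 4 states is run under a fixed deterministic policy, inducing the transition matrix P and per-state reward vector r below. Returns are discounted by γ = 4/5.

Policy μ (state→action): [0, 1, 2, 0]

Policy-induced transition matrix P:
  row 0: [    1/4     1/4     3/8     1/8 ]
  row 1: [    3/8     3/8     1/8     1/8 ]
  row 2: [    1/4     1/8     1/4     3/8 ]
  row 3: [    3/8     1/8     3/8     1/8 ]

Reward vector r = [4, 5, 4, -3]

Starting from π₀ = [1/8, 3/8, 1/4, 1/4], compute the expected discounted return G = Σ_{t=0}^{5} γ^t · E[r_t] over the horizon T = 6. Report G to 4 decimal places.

G = 10.3807

t=0: π = [0.1250, 0.3750, 0.2500, 0.2500], E[r] = 2.6250, γ^t·E[r] = 2.625000, running G = 2.625000
t=1: π = [0.3281, 0.2344, 0.2500, 0.1875], E[r] = 2.9219, γ^t·E[r] = 2.337500, running G = 4.962500
t=2: π = [0.3027, 0.2246, 0.2852, 0.1875], E[r] = 2.9121, γ^t·E[r] = 1.863750, running G = 6.826250
t=3: π = [0.3015, 0.2190, 0.2832, 0.1963], E[r] = 2.8450, γ^t·E[r] = 1.456625, running G = 8.282875
t=4: π = [0.3019, 0.2174, 0.2849, 0.1958], E[r] = 2.8468, γ^t·E[r] = 1.166063, running G = 9.448938
t=5: π = [0.3017, 0.2171, 0.2850, 0.1962], E[r] = 2.8436, γ^t·E[r] = 0.931794, running G = 10.380731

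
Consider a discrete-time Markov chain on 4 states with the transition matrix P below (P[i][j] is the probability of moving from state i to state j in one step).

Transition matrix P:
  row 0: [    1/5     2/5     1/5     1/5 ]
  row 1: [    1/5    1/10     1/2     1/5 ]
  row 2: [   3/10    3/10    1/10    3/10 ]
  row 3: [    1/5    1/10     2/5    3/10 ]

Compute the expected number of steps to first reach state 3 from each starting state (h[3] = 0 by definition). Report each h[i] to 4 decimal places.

First-step conditioning: h[3] = 0; for i ≠ 3, h[i] = 1 + Σ_k P[i][k]·h[k].
  h[0] = 1 + 1/5·h[0] + 2/5·h[1] + 1/5·h[2]
  h[1] = 1 + 1/5·h[0] + 1/10·h[1] + 1/2·h[2]
  h[2] = 1 + 3/10·h[0] + 3/10·h[1] + 1/10·h[2]
Solving the 3×3 linear system over states ≠ 3 gives exactly h = [146/33, 13/3, 133/33, 0] (h[3] = 0 is the target).

h = [4.4242, 4.3333, 4.0303, 0.0000]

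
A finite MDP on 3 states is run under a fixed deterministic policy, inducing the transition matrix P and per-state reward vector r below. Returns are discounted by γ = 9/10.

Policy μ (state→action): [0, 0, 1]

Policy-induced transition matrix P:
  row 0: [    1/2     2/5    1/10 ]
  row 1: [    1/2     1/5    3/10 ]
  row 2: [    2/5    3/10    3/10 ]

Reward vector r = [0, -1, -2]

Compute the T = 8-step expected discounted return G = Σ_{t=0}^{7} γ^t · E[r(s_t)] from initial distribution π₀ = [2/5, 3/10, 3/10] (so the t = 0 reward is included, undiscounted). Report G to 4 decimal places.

G = -4.3279

t=0: π = [0.4000, 0.3000, 0.3000], E[r] = -0.9000, γ^t·E[r] = -0.900000, running G = -0.900000
t=1: π = [0.4700, 0.3100, 0.2200], E[r] = -0.7500, γ^t·E[r] = -0.675000, running G = -1.575000
t=2: π = [0.4780, 0.3160, 0.2060], E[r] = -0.7280, γ^t·E[r] = -0.589680, running G = -2.164680
t=3: π = [0.4794, 0.3162, 0.2044], E[r] = -0.7250, γ^t·E[r] = -0.528525, running G = -2.693205
t=4: π = [0.4796, 0.3163, 0.2041], E[r] = -0.7246, γ^t·E[r] = -0.475384, running G = -3.168589
t=5: π = [0.4796, 0.3163, 0.2041], E[r] = -0.7245, γ^t·E[r] = -0.427810, running G = -3.596399
t=6: π = [0.4796, 0.3163, 0.2041], E[r] = -0.7245, γ^t·E[r] = -0.385024, running G = -3.981423
t=7: π = [0.4796, 0.3163, 0.2041], E[r] = -0.7245, γ^t·E[r] = -0.346521, running G = -4.327944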